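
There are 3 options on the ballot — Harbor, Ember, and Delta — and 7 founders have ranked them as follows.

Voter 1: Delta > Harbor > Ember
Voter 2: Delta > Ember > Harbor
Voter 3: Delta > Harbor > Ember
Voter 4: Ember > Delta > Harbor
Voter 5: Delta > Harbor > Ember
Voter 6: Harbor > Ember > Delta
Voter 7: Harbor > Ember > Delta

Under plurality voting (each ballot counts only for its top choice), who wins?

Delta

First-place vote totals:
  Harbor: 2
  Ember: 1
  Delta: 4
Delta has the most first-place votes.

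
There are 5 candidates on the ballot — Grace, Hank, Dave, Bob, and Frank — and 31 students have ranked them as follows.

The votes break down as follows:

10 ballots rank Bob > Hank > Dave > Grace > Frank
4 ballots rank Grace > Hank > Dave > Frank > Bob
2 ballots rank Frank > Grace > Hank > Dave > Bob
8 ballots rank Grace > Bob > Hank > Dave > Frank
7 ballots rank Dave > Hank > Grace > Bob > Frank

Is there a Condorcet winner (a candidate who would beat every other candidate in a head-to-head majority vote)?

No

Head-to-head results (31 voters total):
Grace vs Hank: Hank wins 17–14.
Grace vs Dave: Dave wins 17–14.
Grace vs Bob: Grace wins 21–10.
Grace vs Frank: Grace wins 29–2.
Hank vs Dave: Hank wins 24–7.
Hank vs Bob: Bob wins 18–13.
Hank vs Frank: Hank wins 29–2.
Dave vs Bob: Bob wins 18–13.
Dave vs Frank: Dave wins 29–2.
Bob vs Frank: Bob wins 25–6.
No candidate beats all others: Grace beats Bob beats Hank beats Grace, a majority cycle.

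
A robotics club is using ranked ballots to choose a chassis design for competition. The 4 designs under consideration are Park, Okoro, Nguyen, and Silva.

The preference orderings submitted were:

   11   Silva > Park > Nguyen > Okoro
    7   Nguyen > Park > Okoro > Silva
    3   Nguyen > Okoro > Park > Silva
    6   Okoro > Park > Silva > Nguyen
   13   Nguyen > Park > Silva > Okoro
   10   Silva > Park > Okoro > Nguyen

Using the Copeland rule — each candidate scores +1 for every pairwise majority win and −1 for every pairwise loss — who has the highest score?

Park

Pairwise results:
  Park vs Okoro: Park wins 41–9.
  Park vs Nguyen: Park wins 27–23.
  Park vs Silva: Park wins 29–21.
  Okoro vs Nguyen: Nguyen wins 34–16.
  Okoro vs Silva: Silva wins 34–16.
  Nguyen vs Silva: Silva wins 27–23.
Copeland scores (wins − losses):
  Park: 3 − 0 = 3
  Okoro: 0 − 3 = -3
  Nguyen: 1 − 2 = -1
  Silva: 2 − 1 = 1
Park has the best Copeland score.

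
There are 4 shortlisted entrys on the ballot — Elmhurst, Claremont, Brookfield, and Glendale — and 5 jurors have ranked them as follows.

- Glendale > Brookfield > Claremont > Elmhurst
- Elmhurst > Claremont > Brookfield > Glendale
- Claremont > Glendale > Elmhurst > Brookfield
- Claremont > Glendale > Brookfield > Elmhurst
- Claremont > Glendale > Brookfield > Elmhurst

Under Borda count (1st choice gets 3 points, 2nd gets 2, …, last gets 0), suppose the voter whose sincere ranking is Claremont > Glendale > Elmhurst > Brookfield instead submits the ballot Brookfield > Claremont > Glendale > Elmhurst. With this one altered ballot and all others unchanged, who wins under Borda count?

Claremont

Borda totals with the altered ballot: Elmhurst 3, Claremont 11, Brookfield 8, Glendale 8.
The winner is unchanged: still Claremont.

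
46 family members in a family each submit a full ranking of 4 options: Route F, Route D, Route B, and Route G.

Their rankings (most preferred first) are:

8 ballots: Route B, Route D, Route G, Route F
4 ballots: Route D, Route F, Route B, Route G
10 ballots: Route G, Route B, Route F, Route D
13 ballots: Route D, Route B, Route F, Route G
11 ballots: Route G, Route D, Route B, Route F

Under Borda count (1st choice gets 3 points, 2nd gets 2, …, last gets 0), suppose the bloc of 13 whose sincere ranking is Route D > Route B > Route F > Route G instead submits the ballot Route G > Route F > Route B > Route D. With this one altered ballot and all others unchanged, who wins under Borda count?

Borda totals with the altered ballot: Route F 44, Route D 50, Route B 72, Route G 110.
The switch changes the winner from Route D to Route G.

Route G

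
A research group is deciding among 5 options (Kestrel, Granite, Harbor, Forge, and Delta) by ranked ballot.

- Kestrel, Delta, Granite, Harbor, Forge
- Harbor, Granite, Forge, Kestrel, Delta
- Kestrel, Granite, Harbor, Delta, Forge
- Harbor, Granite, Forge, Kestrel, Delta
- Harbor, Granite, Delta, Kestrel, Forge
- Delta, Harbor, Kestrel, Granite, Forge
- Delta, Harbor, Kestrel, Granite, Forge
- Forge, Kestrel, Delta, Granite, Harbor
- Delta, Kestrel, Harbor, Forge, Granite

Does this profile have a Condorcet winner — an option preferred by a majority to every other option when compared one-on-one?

No

Head-to-head results (9 voters total):
Kestrel vs Granite: Kestrel wins 6–3.
Kestrel vs Harbor: Harbor wins 5–4.
Kestrel vs Forge: Kestrel wins 6–3.
Kestrel vs Delta: Kestrel wins 5–4.
Granite vs Harbor: Harbor wins 6–3.
Granite vs Forge: Granite wins 7–2.
Granite vs Delta: Delta wins 5–4.
Harbor vs Forge: Harbor wins 8–1.
Harbor vs Delta: Delta wins 5–4.
Forge vs Delta: Delta wins 6–3.
No candidate beats all others: Kestrel beats Delta beats Harbor beats Kestrel, a majority cycle.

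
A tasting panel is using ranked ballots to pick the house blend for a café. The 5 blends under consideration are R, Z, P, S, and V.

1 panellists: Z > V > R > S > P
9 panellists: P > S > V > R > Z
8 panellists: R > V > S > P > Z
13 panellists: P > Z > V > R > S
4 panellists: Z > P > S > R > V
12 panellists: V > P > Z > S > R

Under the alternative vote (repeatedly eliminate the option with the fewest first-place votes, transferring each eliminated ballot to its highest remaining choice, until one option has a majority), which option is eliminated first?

S

Round 1: P 22, V 12, R 8, Z 5, S 0. S has the fewest and is eliminated.
Round 2: P 22, V 12, R 8, Z 5. Z has the fewest and is eliminated.
Round 3: P 26, V 13, R 8. P has a majority.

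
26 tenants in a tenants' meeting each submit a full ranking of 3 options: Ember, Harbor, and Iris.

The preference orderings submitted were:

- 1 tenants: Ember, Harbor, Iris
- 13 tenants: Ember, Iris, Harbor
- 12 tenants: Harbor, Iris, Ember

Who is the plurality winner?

Ember

First-place vote totals:
  Ember: 14
  Harbor: 12
  Iris: 0
Ember has the most first-place votes.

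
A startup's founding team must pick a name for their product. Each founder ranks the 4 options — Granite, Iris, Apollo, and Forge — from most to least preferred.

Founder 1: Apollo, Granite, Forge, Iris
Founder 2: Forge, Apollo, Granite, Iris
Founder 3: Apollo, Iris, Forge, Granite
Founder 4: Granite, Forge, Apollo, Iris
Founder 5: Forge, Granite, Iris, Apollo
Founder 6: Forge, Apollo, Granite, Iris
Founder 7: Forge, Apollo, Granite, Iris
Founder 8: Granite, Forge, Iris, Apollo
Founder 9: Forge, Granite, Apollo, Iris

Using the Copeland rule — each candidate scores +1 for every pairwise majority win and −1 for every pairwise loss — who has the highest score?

Forge

Pairwise results:
  Granite vs Iris: Granite wins 8–1.
  Granite vs Apollo: Apollo wins 5–4.
  Granite vs Forge: Forge wins 6–3.
  Iris vs Apollo: Apollo wins 7–2.
  Iris vs Forge: Forge wins 8–1.
  Apollo vs Forge: Forge wins 7–2.
Copeland scores (wins − losses):
  Granite: 1 − 2 = -1
  Iris: 0 − 3 = -3
  Apollo: 2 − 1 = 1
  Forge: 3 − 0 = 3
Forge has the best Copeland score.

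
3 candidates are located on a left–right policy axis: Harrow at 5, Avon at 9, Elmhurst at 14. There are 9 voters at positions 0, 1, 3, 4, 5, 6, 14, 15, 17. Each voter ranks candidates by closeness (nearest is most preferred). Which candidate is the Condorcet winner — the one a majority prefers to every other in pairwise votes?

With single-peaked preferences on a line, the Condorcet winner is the candidate closest to the median voter.
The median voter (position 5) is closest to Harrow at 5.
Check: Harrow vs Elmhurst — voters closer to Harrow: 6 of 9.

Harrow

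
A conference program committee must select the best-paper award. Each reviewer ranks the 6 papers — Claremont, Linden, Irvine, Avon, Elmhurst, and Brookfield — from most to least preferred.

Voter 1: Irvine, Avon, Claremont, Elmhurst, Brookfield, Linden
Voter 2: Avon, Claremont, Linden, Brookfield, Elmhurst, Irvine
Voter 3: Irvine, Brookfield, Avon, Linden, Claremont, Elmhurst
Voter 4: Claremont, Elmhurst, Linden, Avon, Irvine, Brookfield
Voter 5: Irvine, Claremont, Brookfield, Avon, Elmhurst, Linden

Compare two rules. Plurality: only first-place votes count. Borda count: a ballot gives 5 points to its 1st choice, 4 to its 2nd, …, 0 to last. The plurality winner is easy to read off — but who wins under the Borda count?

Plurality first-place counts: Claremont 1, Linden 0, Irvine 3, Avon 1, Elmhurst 0, Brookfield 0 → Irvine.
Borda totals: Claremont 17, Linden 8, Irvine 16, Avon 16, Elmhurst 8, Brookfield 10 → Claremont.

Claremont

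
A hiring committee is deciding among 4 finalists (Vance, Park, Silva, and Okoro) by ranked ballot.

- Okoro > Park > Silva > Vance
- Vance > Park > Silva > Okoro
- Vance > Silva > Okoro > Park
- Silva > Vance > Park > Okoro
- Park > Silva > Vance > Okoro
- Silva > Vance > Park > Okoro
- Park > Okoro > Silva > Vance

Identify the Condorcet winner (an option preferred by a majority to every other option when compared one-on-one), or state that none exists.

There is no Condorcet winner

Head-to-head results (7 voters total):
Vance vs Park: Vance wins 4–3.
Vance vs Silva: Silva wins 5–2.
Vance vs Okoro: Vance wins 5–2.
Park vs Silva: Park wins 4–3.
Park vs Okoro: Park wins 5–2.
Silva vs Okoro: Silva wins 5–2.
No candidate beats all others: Vance beats Park beats Silva beats Vance, a majority cycle.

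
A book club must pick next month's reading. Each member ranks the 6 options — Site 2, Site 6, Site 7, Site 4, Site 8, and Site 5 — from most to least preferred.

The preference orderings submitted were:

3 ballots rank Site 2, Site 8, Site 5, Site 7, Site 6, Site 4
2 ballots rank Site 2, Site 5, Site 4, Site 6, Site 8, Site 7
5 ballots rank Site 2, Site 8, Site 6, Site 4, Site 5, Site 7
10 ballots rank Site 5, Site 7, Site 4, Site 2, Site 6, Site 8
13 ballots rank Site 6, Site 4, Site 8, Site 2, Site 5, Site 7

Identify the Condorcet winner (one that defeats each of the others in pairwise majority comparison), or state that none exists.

No Condorcet winner

Head-to-head results (33 voters total):
Site 2 vs Site 6: Site 2 wins 20–13.
Site 2 vs Site 7: Site 2 wins 23–10.
Site 2 vs Site 4: Site 4 wins 23–10.
Site 2 vs Site 8: Site 2 wins 20–13.
Site 2 vs Site 5: Site 2 wins 23–10.
Site 6 vs Site 7: Site 6 wins 20–13.
Site 6 vs Site 4: Site 6 wins 21–12.
Site 6 vs Site 8: Site 6 wins 25–8.
Site 6 vs Site 5: Site 6 wins 18–15.
Site 7 vs Site 4: Site 4 wins 20–13.
Site 7 vs Site 8: Site 8 wins 23–10.
Site 7 vs Site 5: Site 5 wins 33–0.
Site 4 vs Site 8: Site 4 wins 25–8.
Site 4 vs Site 5: Site 4 wins 18–15.
Site 8 vs Site 5: Site 8 wins 21–12.
No candidate beats all others: Site 2 beats Site 6 beats Site 4 beats Site 2, a majority cycle.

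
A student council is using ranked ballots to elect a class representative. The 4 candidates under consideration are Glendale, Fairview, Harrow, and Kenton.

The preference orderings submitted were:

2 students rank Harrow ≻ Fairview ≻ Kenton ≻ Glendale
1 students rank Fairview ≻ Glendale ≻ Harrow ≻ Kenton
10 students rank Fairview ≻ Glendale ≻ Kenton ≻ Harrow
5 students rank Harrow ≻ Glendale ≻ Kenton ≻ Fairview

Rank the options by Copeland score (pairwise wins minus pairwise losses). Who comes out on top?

Fairview

Pairwise results:
  Glendale vs Fairview: Fairview wins 13–5.
  Glendale vs Harrow: Glendale wins 11–7.
  Glendale vs Kenton: Glendale wins 16–2.
  Fairview vs Harrow: Fairview wins 11–7.
  Fairview vs Kenton: Fairview wins 13–5.
  Harrow vs Kenton: Kenton wins 10–8.
Copeland scores (wins − losses):
  Glendale: 2 − 1 = 1
  Fairview: 3 − 0 = 3
  Harrow: 0 − 3 = -3
  Kenton: 1 − 2 = -1
Fairview has the best Copeland score.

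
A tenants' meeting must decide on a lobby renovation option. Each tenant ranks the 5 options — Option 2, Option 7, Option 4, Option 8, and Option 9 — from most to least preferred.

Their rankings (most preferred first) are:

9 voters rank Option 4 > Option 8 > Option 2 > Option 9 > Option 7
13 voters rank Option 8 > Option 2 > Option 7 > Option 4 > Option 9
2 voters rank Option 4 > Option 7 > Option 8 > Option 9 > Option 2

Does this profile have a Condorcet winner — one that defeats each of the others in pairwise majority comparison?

Head-to-head results (24 voters total):
Option 2 vs Option 7: Option 2 wins 22–2.
Option 2 vs Option 4: Option 2 wins 13–11.
Option 2 vs Option 8: Option 8 wins 24–0.
Option 2 vs Option 9: Option 2 wins 22–2.
Option 7 vs Option 4: Option 7 wins 13–11.
Option 7 vs Option 8: Option 8 wins 22–2.
Option 7 vs Option 9: Option 7 wins 15–9.
Option 4 vs Option 8: Option 8 wins 13–11.
Option 4 vs Option 9: Option 4 wins 24–0.
Option 8 vs Option 9: Option 8 wins 24–0.
Option 8 beats each rival — Option 2 (24–0), Option 7 (22–2), Option 4 (13–11), Option 9 (24–0) — so Option 8 is the Condorcet winner.

Yes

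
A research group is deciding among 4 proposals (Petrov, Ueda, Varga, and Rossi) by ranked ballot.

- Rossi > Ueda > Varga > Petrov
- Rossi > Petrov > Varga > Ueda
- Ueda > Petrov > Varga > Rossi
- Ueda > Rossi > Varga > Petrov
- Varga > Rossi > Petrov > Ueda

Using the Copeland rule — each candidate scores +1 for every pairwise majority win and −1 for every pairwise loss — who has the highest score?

Pairwise results:
  Petrov vs Ueda: Ueda wins 3–2.
  Petrov vs Varga: Varga wins 3–2.
  Petrov vs Rossi: Rossi wins 4–1.
  Ueda vs Varga: Ueda wins 3–2.
  Ueda vs Rossi: Rossi wins 3–2.
  Varga vs Rossi: Rossi wins 3–2.
Copeland scores (wins − losses):
  Petrov: 0 − 3 = -3
  Ueda: 2 − 1 = 1
  Varga: 1 − 2 = -1
  Rossi: 3 − 0 = 3
Rossi has the best Copeland score.

Rossi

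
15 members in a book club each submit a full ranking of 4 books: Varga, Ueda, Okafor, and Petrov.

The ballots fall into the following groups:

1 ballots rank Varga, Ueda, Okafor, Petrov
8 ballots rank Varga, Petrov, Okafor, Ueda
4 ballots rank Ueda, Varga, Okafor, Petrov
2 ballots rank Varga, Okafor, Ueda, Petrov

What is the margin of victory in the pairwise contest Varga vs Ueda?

7

Ballots ranking Varga above Ueda: 1+8+2 = 11.
Ballots ranking Ueda above Varga: 4.
Varga wins 11–4, a margin of 7.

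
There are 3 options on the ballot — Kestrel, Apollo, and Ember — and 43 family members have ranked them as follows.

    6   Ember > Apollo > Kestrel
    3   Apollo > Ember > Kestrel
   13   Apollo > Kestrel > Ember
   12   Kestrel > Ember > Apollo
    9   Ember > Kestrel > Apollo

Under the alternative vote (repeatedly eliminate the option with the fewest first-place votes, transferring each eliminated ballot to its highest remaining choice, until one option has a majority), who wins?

Ember

Round 1: Apollo 16, Ember 15, Kestrel 12. Kestrel has the fewest and is eliminated.
Round 2: Ember 27, Apollo 16. Ember has a majority.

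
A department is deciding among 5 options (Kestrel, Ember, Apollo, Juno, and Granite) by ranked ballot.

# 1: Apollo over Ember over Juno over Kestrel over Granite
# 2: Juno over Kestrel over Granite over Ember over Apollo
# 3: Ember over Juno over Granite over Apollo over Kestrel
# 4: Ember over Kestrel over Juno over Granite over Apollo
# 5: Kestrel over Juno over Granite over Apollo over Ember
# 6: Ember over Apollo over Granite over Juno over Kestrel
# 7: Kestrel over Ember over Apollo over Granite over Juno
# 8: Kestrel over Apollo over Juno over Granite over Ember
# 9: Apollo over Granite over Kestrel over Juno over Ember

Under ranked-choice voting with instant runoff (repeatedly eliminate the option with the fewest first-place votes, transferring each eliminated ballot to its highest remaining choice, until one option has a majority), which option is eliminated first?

Granite

Round 1: Kestrel 3, Ember 3, Apollo 2, Juno 1, Granite 0. Granite has the fewest and is eliminated.
Round 2: Kestrel 3, Ember 3, Apollo 2, Juno 1. Juno has the fewest and is eliminated.
Round 3: Kestrel 4, Ember 3, Apollo 2. Apollo has the fewest and is eliminated.
Round 4: Kestrel 5, Ember 4. Kestrel has a majority.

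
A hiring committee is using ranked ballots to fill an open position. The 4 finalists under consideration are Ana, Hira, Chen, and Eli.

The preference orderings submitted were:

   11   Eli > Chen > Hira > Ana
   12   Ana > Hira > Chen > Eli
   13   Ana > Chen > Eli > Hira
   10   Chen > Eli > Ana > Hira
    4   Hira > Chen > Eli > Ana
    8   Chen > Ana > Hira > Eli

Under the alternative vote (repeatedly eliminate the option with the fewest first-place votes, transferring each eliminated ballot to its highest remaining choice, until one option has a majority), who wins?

Chen

Round 1: Ana 25, Chen 18, Eli 11, Hira 4. Hira has the fewest and is eliminated.
Round 2: Ana 25, Chen 22, Eli 11. Eli has the fewest and is eliminated.
Round 3: Chen 33, Ana 25. Chen has a majority.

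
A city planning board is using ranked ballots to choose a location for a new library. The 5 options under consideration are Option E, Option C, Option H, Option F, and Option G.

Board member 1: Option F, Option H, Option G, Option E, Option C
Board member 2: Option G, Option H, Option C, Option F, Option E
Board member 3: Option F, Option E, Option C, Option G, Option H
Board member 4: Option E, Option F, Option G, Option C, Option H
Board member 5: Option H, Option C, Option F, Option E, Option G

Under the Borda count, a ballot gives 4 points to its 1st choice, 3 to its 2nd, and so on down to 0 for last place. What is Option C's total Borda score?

8

Borda scores:
  Option E: 1 + 0 + 3 + 4 + 1 = 9
  Option C: 0 + 2 + 2 + 1 + 3 = 8
  Option H: 3 + 3 + 0 + 0 + 4 = 10
  Option F: 4 + 1 + 4 + 3 + 2 = 14
  Option G: 2 + 4 + 1 + 2 + 0 = 9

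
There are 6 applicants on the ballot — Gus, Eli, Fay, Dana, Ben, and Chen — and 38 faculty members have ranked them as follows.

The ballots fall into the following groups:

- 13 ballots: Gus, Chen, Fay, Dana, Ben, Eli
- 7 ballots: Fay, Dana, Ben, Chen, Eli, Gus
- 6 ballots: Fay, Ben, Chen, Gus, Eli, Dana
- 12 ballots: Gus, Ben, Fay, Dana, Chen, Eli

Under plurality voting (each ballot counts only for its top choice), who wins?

First-place vote totals:
  Gus: 25
  Eli: 0
  Fay: 13
  Dana: 0
  Ben: 0
  Chen: 0
Gus has the most first-place votes.

Gus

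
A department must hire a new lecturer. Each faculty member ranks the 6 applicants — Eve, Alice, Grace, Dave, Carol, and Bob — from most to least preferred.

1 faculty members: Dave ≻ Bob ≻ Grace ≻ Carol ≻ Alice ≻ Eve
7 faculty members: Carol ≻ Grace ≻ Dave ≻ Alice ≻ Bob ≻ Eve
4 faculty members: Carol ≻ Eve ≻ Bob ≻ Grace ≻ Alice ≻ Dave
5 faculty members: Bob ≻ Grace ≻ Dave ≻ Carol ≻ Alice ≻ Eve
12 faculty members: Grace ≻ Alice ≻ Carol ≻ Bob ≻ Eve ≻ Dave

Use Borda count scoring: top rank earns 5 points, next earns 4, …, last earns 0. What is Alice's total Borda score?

72

Borda scores:
  Eve: 0 + 7·0 + 4·4 + 5·0 + 12·1 = 28
  Alice: 1 + 7·2 + 4·1 + 5·1 + 12·4 = 72
  Grace: 3 + 7·4 + 4·2 + 5·4 + 12·5 = 119
  Dave: 5 + 7·3 + 4·0 + 5·3 + 12·0 = 41
  Carol: 2 + 7·5 + 4·5 + 5·2 + 12·3 = 103
  Bob: 4 + 7·1 + 4·3 + 5·5 + 12·2 = 72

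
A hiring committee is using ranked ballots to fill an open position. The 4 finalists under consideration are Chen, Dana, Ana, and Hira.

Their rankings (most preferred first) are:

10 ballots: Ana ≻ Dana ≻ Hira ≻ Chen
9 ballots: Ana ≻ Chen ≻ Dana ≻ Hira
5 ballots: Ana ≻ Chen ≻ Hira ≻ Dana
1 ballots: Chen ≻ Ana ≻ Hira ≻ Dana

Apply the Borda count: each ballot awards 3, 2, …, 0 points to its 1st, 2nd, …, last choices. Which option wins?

Borda scores:
  Chen: 10·0 + 9·2 + 5·2 + 3 = 31
  Dana: 10·2 + 9·1 + 5·0 + 0 = 29
  Ana: 10·3 + 9·3 + 5·3 + 2 = 74
  Hira: 10·1 + 9·0 + 5·1 + 1 = 16
Ana has the highest total.

Ana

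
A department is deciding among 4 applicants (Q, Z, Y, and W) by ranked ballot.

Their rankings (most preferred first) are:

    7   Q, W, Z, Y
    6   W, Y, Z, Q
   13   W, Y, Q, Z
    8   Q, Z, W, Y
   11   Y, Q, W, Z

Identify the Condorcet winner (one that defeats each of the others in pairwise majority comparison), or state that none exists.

Head-to-head results (45 voters total):
Q vs Z: Q wins 39–6.
Q vs Y: Y wins 30–15.
Q vs W: Q wins 26–19.
Z vs Y: Y wins 30–15.
Z vs W: W wins 37–8.
Y vs W: W wins 34–11.
No candidate beats all others: Q beats W beats Y beats Q, a majority cycle.

No Condorcet winner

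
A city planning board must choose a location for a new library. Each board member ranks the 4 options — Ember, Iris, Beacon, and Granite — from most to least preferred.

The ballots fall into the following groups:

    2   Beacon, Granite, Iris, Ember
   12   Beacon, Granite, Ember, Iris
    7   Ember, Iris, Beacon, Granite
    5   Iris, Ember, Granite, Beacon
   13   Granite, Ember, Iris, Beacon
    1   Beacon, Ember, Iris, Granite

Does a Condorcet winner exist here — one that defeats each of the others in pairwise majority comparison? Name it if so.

There is no Condorcet winner

Head-to-head results (40 voters total):
Ember vs Iris: Ember wins 33–7.
Ember vs Beacon: Ember wins 25–15.
Ember vs Granite: Granite wins 27–13.
Iris vs Beacon: Iris wins 25–15.
Iris vs Granite: Granite wins 27–13.
Beacon vs Granite: Beacon wins 22–18.
No candidate beats all others: Ember beats Beacon beats Granite beats Ember, a majority cycle.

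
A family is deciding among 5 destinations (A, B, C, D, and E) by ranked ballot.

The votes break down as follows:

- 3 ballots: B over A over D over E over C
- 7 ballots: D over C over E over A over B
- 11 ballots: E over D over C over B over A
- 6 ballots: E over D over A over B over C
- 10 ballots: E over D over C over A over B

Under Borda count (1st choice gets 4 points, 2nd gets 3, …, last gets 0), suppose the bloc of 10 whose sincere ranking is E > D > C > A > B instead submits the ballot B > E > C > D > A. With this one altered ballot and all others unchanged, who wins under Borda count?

E

Borda totals with the altered ballot: A 28, B 69, C 63, D 95, E 115.
The winner is unchanged: still E.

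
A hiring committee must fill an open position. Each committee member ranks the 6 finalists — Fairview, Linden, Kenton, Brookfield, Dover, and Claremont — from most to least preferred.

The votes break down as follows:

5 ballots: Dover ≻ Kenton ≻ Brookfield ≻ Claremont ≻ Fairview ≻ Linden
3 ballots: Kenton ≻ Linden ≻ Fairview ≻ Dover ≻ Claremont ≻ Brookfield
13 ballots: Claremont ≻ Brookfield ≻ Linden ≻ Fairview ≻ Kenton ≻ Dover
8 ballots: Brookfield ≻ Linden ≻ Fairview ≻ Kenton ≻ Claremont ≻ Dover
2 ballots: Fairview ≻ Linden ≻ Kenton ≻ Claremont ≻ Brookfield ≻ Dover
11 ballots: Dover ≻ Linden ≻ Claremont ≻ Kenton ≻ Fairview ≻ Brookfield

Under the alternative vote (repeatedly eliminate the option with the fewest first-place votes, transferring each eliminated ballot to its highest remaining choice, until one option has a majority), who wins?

Claremont

Round 1: Dover 16, Claremont 13, Brookfield 8, Kenton 3, Fairview 2, Linden 0. Linden has the fewest and is eliminated.
Round 2: Dover 16, Claremont 13, Brookfield 8, Kenton 3, Fairview 2. Fairview has the fewest and is eliminated.
Round 3: Dover 16, Claremont 13, Brookfield 8, Kenton 5. Kenton has the fewest and is eliminated.
Round 4: Dover 19, Claremont 15, Brookfield 8. Brookfield has the fewest and is eliminated.
Round 5: Claremont 23, Dover 19. Claremont has a majority.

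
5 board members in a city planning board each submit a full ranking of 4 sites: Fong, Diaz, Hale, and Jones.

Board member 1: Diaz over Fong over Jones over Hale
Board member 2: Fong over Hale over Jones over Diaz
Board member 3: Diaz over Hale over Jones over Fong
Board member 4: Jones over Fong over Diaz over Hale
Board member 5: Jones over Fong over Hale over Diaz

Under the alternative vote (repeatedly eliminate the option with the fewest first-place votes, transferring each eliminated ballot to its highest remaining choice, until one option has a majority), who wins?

Round 1: Diaz 2, Jones 2, Fong 1, Hale 0. Hale has the fewest and is eliminated.
Round 2: Diaz 2, Jones 2, Fong 1. Fong has the fewest and is eliminated.
Round 3: Jones 3, Diaz 2. Jones has a majority.

Jones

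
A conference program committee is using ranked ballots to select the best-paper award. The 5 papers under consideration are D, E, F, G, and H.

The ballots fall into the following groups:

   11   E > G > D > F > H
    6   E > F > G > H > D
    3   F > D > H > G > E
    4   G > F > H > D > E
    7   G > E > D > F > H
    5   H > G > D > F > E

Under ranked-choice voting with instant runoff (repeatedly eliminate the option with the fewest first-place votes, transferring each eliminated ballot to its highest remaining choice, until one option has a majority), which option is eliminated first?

D

Round 1: E 17, G 11, H 5, F 3, D 0. D has the fewest and is eliminated.
Round 2: E 17, G 11, H 5, F 3. F has the fewest and is eliminated.
Round 3: E 17, G 11, H 8. H has the fewest and is eliminated.
Round 4: G 19, E 17. G has a majority.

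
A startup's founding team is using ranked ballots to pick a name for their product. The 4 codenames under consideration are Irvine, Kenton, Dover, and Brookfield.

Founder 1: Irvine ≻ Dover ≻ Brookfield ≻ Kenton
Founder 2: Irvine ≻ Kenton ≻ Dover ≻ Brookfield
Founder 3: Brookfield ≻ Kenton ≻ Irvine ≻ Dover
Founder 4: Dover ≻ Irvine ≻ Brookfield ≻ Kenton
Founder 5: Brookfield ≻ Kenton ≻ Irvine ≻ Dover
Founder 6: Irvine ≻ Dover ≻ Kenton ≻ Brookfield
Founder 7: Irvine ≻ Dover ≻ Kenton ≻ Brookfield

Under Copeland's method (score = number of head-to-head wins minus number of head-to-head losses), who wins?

Irvine

Pairwise results:
  Irvine vs Kenton: Irvine wins 5–2.
  Irvine vs Dover: Irvine wins 6–1.
  Irvine vs Brookfield: Irvine wins 5–2.
  Kenton vs Dover: Dover wins 4–3.
  Kenton vs Brookfield: Brookfield wins 4–3.
  Dover vs Brookfield: Dover wins 5–2.
Copeland scores (wins − losses):
  Irvine: 3 − 0 = 3
  Kenton: 0 − 3 = -3
  Dover: 2 − 1 = 1
  Brookfield: 1 − 2 = -1
Irvine has the best Copeland score.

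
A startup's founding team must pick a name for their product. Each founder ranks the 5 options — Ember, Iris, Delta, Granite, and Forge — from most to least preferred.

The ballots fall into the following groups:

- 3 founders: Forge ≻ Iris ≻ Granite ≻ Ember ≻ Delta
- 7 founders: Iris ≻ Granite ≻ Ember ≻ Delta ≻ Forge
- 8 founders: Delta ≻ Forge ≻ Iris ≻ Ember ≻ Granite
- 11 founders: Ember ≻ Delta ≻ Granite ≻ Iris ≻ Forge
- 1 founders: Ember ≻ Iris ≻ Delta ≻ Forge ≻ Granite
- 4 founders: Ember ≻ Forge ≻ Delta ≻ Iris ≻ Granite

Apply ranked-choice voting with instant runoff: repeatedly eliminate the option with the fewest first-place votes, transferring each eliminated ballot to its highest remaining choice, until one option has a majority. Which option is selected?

Iris

Round 1: Ember 16, Delta 8, Iris 7, Forge 3, Granite 0. Granite has the fewest and is eliminated.
Round 2: Ember 16, Delta 8, Iris 7, Forge 3. Forge has the fewest and is eliminated.
Round 3: Ember 16, Iris 10, Delta 8. Delta has the fewest and is eliminated.
Round 4: Iris 18, Ember 16. Iris has a majority.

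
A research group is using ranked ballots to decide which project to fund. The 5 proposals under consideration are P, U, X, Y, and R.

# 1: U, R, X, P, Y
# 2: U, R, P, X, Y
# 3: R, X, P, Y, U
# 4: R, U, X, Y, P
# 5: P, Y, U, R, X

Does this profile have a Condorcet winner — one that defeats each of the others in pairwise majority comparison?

Yes

Head-to-head results (5 voters total):
P vs U: U wins 3–2.
P vs X: X wins 3–2.
P vs Y: P wins 4–1.
P vs R: R wins 4–1.
U vs X: U wins 4–1.
U vs Y: U wins 3–2.
U vs R: U wins 3–2.
X vs Y: X wins 4–1.
X vs R: R wins 5–0.
Y vs R: R wins 4–1.
U beats each rival — P (3–2), X (4–1), Y (3–2), R (3–2) — so U is the Condorcet winner.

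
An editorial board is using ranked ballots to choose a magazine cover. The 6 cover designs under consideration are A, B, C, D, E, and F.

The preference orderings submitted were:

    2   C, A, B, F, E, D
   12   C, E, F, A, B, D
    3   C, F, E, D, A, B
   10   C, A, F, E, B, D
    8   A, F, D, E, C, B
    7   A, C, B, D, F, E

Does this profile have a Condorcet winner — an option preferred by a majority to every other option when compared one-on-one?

Head-to-head results (42 voters total):
A vs B: A wins 42–0.
A vs C: C wins 27–15.
A vs D: A wins 39–3.
A vs E: A wins 27–15.
A vs F: A wins 27–15.
B vs C: C wins 42–0.
B vs D: B wins 31–11.
B vs E: E wins 33–9.
B vs F: F wins 33–9.
C vs D: C wins 34–8.
C vs E: C wins 34–8.
C vs F: C wins 34–8.
D vs E: E wins 27–15.
D vs F: F wins 35–7.
E vs F: F wins 30–12.
C beats each rival — A (27–15), B (42–0), D (34–8), E (34–8), F (34–8) — so C is the Condorcet winner.

Yes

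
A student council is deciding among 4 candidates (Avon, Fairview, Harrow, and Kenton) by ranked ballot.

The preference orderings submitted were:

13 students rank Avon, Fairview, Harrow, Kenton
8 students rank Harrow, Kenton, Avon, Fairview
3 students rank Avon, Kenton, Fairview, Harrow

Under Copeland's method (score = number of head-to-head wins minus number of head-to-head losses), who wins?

Pairwise results:
  Avon vs Fairview: Avon wins 24–0.
  Avon vs Harrow: Avon wins 16–8.
  Avon vs Kenton: Avon wins 16–8.
  Fairview vs Harrow: Fairview wins 16–8.
  Fairview vs Kenton: Fairview wins 13–11.
  Harrow vs Kenton: Harrow wins 21–3.
Copeland scores (wins − losses):
  Avon: 3 − 0 = 3
  Fairview: 2 − 1 = 1
  Harrow: 1 − 2 = -1
  Kenton: 0 − 3 = -3
Avon has the best Copeland score.

Avon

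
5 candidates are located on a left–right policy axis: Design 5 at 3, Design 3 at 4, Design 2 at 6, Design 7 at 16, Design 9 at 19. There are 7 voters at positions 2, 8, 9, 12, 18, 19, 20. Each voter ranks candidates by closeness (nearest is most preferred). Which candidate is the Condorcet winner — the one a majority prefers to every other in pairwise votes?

Design 7

With single-peaked preferences on a line, the Condorcet winner is the candidate closest to the median voter.
The median voter (position 12) is closest to Design 7 at 16.
Check: Design 7 vs Design 9 — voters closer to Design 7: 4 of 7.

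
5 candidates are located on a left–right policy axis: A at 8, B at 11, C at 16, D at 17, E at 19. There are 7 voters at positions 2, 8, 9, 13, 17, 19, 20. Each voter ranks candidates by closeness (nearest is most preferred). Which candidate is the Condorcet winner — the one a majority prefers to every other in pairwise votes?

With single-peaked preferences on a line, the Condorcet winner is the candidate closest to the median voter.
The median voter (position 13) is closest to B at 11.
Check: B vs A — voters closer to B: 4 of 7.

B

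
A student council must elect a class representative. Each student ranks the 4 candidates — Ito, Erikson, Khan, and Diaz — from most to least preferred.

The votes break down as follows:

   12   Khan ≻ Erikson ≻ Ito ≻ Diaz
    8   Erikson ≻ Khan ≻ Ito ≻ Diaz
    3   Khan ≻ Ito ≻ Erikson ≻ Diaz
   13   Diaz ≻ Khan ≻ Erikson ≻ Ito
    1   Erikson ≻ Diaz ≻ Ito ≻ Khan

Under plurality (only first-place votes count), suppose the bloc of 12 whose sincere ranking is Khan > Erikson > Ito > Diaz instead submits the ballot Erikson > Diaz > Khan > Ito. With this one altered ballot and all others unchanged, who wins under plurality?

First-place totals with the altered ballot: Ito 0, Erikson 21, Khan 3, Diaz 13.
The switch changes the winner from Khan to Erikson.

Erikson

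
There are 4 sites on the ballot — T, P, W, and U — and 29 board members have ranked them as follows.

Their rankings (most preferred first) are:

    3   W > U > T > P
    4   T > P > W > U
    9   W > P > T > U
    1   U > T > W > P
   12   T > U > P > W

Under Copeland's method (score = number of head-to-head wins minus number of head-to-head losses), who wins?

Pairwise results:
  T vs P: T wins 20–9.
  T vs W: T wins 17–12.
  T vs U: T wins 25–4.
  P vs W: P wins 16–13.
  P vs U: U wins 16–13.
  W vs U: W wins 16–13.
Copeland scores (wins − losses):
  T: 3 − 0 = 3
  P: 1 − 2 = -1
  W: 1 − 2 = -1
  U: 1 − 2 = -1
T has the best Copeland score.

T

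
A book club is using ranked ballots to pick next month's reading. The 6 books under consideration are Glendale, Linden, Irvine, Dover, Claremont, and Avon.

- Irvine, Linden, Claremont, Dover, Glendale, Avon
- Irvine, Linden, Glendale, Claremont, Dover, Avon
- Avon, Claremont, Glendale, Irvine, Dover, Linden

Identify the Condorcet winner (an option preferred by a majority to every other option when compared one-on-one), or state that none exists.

Head-to-head results (3 voters total):
Glendale vs Linden: Linden wins 2–1.
Glendale vs Irvine: Irvine wins 2–1.
Glendale vs Dover: Glendale wins 2–1.
Glendale vs Claremont: Claremont wins 2–1.
Glendale vs Avon: Glendale wins 2–1.
Linden vs Irvine: Irvine wins 3–0.
Linden vs Dover: Linden wins 2–1.
Linden vs Claremont: Linden wins 2–1.
Linden vs Avon: Linden wins 2–1.
Irvine vs Dover: Irvine wins 3–0.
Irvine vs Claremont: Irvine wins 2–1.
Irvine vs Avon: Irvine wins 2–1.
Dover vs Claremont: Claremont wins 3–0.
Dover vs Avon: Dover wins 2–1.
Claremont vs Avon: Claremont wins 2–1.
Irvine beats each rival — Glendale (2–1), Linden (3–0), Dover (3–0), Claremont (2–1), Avon (2–1) — so Irvine is the Condorcet winner.

Irvine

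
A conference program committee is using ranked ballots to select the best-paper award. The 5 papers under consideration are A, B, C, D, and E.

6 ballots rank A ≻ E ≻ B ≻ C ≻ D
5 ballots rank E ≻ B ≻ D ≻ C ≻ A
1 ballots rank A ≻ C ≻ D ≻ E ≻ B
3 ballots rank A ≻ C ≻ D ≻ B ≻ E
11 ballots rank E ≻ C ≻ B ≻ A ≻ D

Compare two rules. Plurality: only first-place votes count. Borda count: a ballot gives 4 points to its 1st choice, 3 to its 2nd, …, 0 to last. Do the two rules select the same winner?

Yes

Plurality first-place counts: A 10, B 0, C 0, D 0, E 16 → E.
Borda totals: A 51, B 52, C 56, D 18, E 83 → E.
The two rules agree on E.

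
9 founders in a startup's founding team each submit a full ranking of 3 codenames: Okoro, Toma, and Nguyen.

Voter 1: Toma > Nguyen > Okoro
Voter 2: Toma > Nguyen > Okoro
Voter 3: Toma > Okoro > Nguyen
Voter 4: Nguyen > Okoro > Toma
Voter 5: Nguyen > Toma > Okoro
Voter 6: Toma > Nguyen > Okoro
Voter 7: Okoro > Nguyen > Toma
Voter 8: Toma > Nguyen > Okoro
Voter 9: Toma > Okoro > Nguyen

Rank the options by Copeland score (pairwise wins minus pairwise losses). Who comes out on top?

Toma

Pairwise results:
  Okoro vs Toma: Toma wins 7–2.
  Okoro vs Nguyen: Nguyen wins 6–3.
  Toma vs Nguyen: Toma wins 6–3.
Copeland scores (wins − losses):
  Okoro: 0 − 2 = -2
  Toma: 2 − 0 = 2
  Nguyen: 1 − 1 = 0
Toma has the best Copeland score.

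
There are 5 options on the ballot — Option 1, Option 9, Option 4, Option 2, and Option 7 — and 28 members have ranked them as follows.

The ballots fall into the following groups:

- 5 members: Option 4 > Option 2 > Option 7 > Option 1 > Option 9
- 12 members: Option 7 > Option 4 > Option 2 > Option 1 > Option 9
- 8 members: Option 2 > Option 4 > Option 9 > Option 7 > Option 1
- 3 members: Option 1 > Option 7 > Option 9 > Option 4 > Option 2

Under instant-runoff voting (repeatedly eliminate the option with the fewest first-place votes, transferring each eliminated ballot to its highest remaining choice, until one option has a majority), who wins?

Option 7

Round 1: Option 7 12, Option 2 8, Option 4 5, Option 1 3, Option 9 0. Option 9 has the fewest and is eliminated.
Round 2: Option 7 12, Option 2 8, Option 4 5, Option 1 3. Option 1 has the fewest and is eliminated.
Round 3: Option 7 15, Option 2 8, Option 4 5. Option 7 has a majority.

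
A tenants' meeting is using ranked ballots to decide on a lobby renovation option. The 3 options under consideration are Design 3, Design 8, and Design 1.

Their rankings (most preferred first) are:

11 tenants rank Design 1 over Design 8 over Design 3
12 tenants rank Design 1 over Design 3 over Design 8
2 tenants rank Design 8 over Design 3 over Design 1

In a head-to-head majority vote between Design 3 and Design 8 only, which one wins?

Design 8

Ballots ranking Design 3 above Design 8: 12.
Ballots ranking Design 8 above Design 3: 11+2 = 13.
Design 8 wins the head-to-head, 13–12.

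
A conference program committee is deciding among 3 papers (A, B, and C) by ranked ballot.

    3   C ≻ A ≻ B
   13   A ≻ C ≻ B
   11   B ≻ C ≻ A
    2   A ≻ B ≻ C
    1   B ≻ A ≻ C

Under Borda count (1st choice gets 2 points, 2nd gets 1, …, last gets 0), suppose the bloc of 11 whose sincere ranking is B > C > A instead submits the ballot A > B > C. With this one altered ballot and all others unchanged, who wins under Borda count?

A

Borda totals with the altered ballot: A 56, B 15, C 19.
The winner is unchanged: still A.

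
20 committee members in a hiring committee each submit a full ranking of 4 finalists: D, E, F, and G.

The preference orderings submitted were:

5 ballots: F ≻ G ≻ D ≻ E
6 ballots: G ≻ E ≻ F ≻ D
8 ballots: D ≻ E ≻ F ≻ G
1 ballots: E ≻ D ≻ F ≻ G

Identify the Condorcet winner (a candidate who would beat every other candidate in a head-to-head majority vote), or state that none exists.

There is no Condorcet winner

Head-to-head results (20 voters total):
D vs E: D wins 13–7.
D vs F: F wins 11–9.
D vs G: G wins 11–9.
E vs F: E wins 15–5.
E vs G: G wins 11–9.
F vs G: F wins 14–6.
No candidate beats all others: D beats E beats F beats D, a majority cycle.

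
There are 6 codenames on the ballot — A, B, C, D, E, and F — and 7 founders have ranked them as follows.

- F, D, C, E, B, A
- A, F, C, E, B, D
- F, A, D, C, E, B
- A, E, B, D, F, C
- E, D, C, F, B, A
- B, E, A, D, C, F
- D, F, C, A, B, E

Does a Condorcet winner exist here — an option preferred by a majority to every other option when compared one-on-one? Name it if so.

Head-to-head results (7 voters total):
A vs B: A wins 4–3.
A vs C: A wins 4–3.
A vs D: A wins 4–3.
A vs E: A wins 4–3.
A vs F: F wins 4–3.
B vs C: C wins 5–2.
B vs D: D wins 4–3.
B vs E: E wins 5–2.
B vs F: F wins 5–2.
C vs D: D wins 6–1.
C vs E: C wins 4–3.
C vs F: F wins 5–2.
D vs E: E wins 4–3.
D vs F: D wins 4–3.
E vs F: F wins 4–3.
No candidate beats all others: A beats D beats F beats A, a majority cycle.

No Condorcet winner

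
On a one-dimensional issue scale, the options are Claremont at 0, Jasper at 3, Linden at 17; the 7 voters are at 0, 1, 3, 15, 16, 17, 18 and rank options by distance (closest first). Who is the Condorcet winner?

Linden

With single-peaked preferences on a line, the Condorcet winner is the candidate closest to the median voter.
The median voter (position 15) is closest to Linden at 17.
Check: Linden vs Jasper — voters closer to Linden: 4 of 7.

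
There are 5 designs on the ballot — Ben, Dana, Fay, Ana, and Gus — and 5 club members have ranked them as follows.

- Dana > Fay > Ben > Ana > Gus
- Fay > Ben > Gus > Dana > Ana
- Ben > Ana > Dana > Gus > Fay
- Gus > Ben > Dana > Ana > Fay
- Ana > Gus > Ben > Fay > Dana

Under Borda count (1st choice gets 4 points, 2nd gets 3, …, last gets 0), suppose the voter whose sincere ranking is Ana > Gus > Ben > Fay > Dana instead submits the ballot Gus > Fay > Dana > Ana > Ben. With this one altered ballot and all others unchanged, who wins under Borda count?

Borda totals with the altered ballot: Ben 12, Dana 11, Fay 10, Ana 6, Gus 11.
The winner is unchanged: still Ben.

Ben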